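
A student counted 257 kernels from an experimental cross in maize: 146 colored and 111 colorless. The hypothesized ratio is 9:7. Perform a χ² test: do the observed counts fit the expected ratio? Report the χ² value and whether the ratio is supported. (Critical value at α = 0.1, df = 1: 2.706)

0.033; consistent

Total ratio parts = 16. Expected numbers out of 257:
  colored: 257 × 9/16 = 144.5625
  colorless: 257 × 7/16 = 112.4375
χ² = Σ (O − E)² / E
  colored: (146 − 144.5625)² / 144.5625 = 0.0143
  colorless: (111 − 112.4375)² / 112.4375 = 0.0184
χ² = 0.0143 + 0.0184 = 0.0327 ≈ 0.033
Degrees of freedom = 2 − 1 = 1; critical value at α = 0.1 is 2.706.
Since 0.033 < 2.706, we fail to reject the null hypothesis — the data are consistent with the 9:7 ratio.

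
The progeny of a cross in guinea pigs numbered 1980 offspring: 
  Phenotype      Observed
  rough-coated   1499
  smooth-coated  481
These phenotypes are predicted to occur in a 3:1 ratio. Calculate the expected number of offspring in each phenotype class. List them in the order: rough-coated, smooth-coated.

Total ratio parts = 4. Expected numbers out of 1980:
  rough-coated: 1980 × 3/4 = 1485
  smooth-coated: 1980 × 1/4 = 495

1485, 495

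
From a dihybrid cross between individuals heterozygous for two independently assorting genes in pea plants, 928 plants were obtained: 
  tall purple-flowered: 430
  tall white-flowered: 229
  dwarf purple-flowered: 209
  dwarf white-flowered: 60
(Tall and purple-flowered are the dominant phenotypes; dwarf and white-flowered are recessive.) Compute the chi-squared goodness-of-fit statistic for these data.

A dihybrid F₂ with independent assortment and complete dominance at both loci gives a 9:3:3:1 phenotypic ratio.
The 9:3:3:1 ratio has 16 parts, so with N = 928 the expected counts are:
  tall purple-flowered: 928 × 9/16 = 522
  tall white-flowered: 928 × 3/16 = 174
  dwarf purple-flowered: 928 × 3/16 = 174
  dwarf white-flowered: 928 × 1/16 = 58
χ² = Σ (O − E)² / E
  tall purple-flowered: (430 − 522)² / 522 = 16.2146
  tall white-flowered: (229 − 174)² / 174 = 17.3851
  dwarf purple-flowered: (209 − 174)² / 174 = 7.0402
  dwarf white-flowered: (60 − 58)² / 58 = 0.0690
χ² = 16.2146 + 17.3851 + 7.0402 + 0.0690 = 40.7089 ≈ 40.709

40.709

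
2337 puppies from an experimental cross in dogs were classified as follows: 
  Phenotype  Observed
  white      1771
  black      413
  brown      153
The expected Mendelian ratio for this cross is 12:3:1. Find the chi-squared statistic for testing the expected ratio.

Expected counts for N = 2337 under a 12:3:1 ratio (total parts = 16):
  white: 2337 × 12/16 = 1752.75
  black: 2337 × 3/16 = 438.1875
  brown: 2337 × 1/16 = 146.0625
χ² = Σ (O − E)² / E
  white: (1771 − 1752.75)² / 1752.75 = 0.1900
  black: (413 − 438.1875)² / 438.1875 = 1.4478
  brown: (153 − 146.0625)² / 146.0625 = 0.3295
χ² = 0.1900 + 1.4478 + 0.3295 = 1.9673 ≈ 1.967

1.967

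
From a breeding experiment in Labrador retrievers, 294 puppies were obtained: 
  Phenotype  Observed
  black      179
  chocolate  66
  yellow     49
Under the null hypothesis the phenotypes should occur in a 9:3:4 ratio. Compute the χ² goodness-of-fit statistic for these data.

The 9:3:4 ratio has 16 parts, so with N = 294 the expected counts are:
  black: 294 × 9/16 = 165.375
  chocolate: 294 × 3/16 = 55.125
  yellow: 294 × 4/16 = 73.5
χ² = Σ (O − E)² / E
  black: (179 − 165.375)² / 165.375 = 1.1225
  chocolate: (66 − 55.125)² / 55.125 = 2.1454
  yellow: (49 − 73.5)² / 73.5 = 8.1667
χ² = 1.1225 + 2.1454 + 8.1667 = 11.4346 ≈ 11.435

11.435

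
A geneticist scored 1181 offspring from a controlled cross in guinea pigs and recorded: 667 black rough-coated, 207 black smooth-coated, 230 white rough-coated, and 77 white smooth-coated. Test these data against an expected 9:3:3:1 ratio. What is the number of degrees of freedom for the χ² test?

3

A goodness-of-fit test with 4 phenotype classes has df = 4 − 1 = 3.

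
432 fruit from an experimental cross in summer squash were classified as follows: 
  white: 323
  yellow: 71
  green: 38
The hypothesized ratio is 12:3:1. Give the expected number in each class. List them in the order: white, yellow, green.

324, 81, 27

Expected counts for N = 432 under a 12:3:1 ratio (total parts = 16):
  white: 432 × 12/16 = 324
  yellow: 432 × 3/16 = 81
  green: 432 × 1/16 = 27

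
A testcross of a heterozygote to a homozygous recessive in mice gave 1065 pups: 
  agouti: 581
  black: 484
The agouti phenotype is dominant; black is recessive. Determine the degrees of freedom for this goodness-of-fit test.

A testcross of a heterozygote (Aa × aa) gives a 1:1 phenotypic ratio.
A goodness-of-fit test with 2 phenotype classes has df = 2 − 1 = 1.

1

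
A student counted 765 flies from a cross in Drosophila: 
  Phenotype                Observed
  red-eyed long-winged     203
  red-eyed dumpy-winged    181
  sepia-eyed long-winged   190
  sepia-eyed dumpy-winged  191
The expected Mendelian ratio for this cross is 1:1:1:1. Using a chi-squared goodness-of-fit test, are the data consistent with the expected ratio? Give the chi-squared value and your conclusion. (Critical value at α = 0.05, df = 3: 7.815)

Expected counts for N = 765 under a 1:1:1:1 ratio (total parts = 4):
  red-eyed long-winged: 765 × 1/4 = 191.25
  red-eyed dumpy-winged: 765 × 1/4 = 191.25
  sepia-eyed long-winged: 765 × 1/4 = 191.25
  sepia-eyed dumpy-winged: 765 × 1/4 = 191.25
χ² = Σ (O − E)² / E
  red-eyed long-winged: (203 − 191.25)² / 191.25 = 0.7219
  red-eyed dumpy-winged: (181 − 191.25)² / 191.25 = 0.5493
  sepia-eyed long-winged: (190 − 191.25)² / 191.25 = 0.0082
  sepia-eyed dumpy-winged: (191 − 191.25)² / 191.25 = 0.0003
χ² = 0.7219 + 0.5493 + 0.0082 + 0.0003 = 1.2797 ≈ 1.280
Degrees of freedom = 4 − 1 = 3; critical value at α = 0.05 is 7.815.
Since 1.280 < 7.815, we fail to reject the null hypothesis — the data are consistent with the 1:1:1:1 ratio.

1.280; consistent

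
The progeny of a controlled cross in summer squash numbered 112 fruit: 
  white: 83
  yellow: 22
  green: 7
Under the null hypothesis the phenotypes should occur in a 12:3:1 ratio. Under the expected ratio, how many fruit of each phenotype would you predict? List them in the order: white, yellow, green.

Total ratio parts = 16. Expected numbers out of 112:
  white: 112 × 12/16 = 84
  yellow: 112 × 3/16 = 21
  green: 112 × 1/16 = 7

84, 21, 7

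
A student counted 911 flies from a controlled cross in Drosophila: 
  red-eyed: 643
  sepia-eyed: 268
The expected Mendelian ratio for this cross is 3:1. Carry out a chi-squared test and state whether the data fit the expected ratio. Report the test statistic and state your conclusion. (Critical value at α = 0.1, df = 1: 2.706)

9.484; not consistent

Under the 3:1 hypothesis (Σ ratio = 4, N = 911):
  red-eyed: 911 × 3/4 = 683.25
  sepia-eyed: 911 × 1/4 = 227.75
χ² = Σ (O − E)² / E
  red-eyed: (643 − 683.25)² / 683.25 = 2.3711
  sepia-eyed: (268 − 227.75)² / 227.75 = 7.1133
χ² = 2.3711 + 7.1133 = 9.4844 ≈ 9.484
Degrees of freedom = 2 − 1 = 1; critical value at α = 0.1 is 2.706.
Since 9.484 > 2.706, we reject the null hypothesis — the data do not fit the 3:1 ratio.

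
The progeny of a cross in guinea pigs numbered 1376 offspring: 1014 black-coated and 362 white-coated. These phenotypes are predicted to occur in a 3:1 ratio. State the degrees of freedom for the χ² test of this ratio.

1

A goodness-of-fit test with 2 phenotype classes has df = 2 − 1 = 1.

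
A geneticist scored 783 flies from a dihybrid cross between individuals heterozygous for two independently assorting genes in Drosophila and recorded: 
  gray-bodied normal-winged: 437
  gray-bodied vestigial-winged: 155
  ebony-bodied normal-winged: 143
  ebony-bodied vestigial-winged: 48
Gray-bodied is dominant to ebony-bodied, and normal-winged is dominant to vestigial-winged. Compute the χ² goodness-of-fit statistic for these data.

A dihybrid F₂ with independent assortment and complete dominance at both loci gives a 9:3:3:1 phenotypic ratio.
Total ratio parts = 16. Expected numbers out of 783:
  gray-bodied normal-winged: 783 × 9/16 = 440.4375
  gray-bodied vestigial-winged: 783 × 3/16 = 146.8125
  ebony-bodied normal-winged: 783 × 3/16 = 146.8125
  ebony-bodied vestigial-winged: 783 × 1/16 = 48.9375
χ² = Σ (O − E)² / E
  gray-bodied normal-winged: (437 − 440.4375)² / 440.4375 = 0.0268
  gray-bodied vestigial-winged: (155 − 146.8125)² / 146.8125 = 0.4566
  ebony-bodied normal-winged: (143 − 146.8125)² / 146.8125 = 0.0990
  ebony-bodied vestigial-winged: (48 − 48.9375)² / 48.9375 = 0.0180
χ² = 0.0268 + 0.4566 + 0.0990 + 0.0180 = 0.6004 ≈ 0.600

0.600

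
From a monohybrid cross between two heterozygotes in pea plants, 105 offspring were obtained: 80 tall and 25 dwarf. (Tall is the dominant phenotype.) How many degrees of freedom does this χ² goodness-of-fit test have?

1

For a monohybrid cross between heterozygotes with complete dominance, the expected phenotypic ratio is 3:1.
A goodness-of-fit test with 2 phenotype classes has df = 2 − 1 = 1.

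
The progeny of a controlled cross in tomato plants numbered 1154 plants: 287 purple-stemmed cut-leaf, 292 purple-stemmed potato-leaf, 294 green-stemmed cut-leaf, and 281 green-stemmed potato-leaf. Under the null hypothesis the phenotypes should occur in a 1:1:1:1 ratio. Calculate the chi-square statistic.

0.350

Under the 1:1:1:1 hypothesis (Σ ratio = 4, N = 1154):
  purple-stemmed cut-leaf: 1154 × 1/4 = 288.5
  purple-stemmed potato-leaf: 1154 × 1/4 = 288.5
  green-stemmed cut-leaf: 1154 × 1/4 = 288.5
  green-stemmed potato-leaf: 1154 × 1/4 = 288.5
χ² = Σ (O − E)² / E
  purple-stemmed cut-leaf: (287 − 288.5)² / 288.5 = 0.0078
  purple-stemmed potato-leaf: (292 − 288.5)² / 288.5 = 0.0425
  green-stemmed cut-leaf: (294 − 288.5)² / 288.5 = 0.1049
  green-stemmed potato-leaf: (281 − 288.5)² / 288.5 = 0.1950
χ² = 0.0078 + 0.0425 + 0.1049 + 0.1950 = 0.3502 ≈ 0.350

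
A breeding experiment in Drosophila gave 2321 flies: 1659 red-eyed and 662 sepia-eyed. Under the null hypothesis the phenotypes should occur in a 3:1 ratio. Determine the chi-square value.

15.357

Under the 3:1 hypothesis (Σ ratio = 4, N = 2321):
  red-eyed: 2321 × 3/4 = 1740.75
  sepia-eyed: 2321 × 1/4 = 580.25
χ² = Σ (O − E)² / E
  red-eyed: (1659 − 1740.75)² / 1740.75 = 3.8392
  sepia-eyed: (662 − 580.25)² / 580.25 = 11.5176
χ² = 3.8392 + 11.5176 = 15.3568 ≈ 15.357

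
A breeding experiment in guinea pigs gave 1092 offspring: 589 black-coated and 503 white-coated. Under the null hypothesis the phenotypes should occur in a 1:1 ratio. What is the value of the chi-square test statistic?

Under the 1:1 hypothesis (Σ ratio = 2, N = 1092):
  black-coated: 1092 × 1/2 = 546
  white-coated: 1092 × 1/2 = 546
χ² = Σ (O − E)² / E
  black-coated: (589 − 546)² / 546 = 3.3864
  white-coated: (503 − 546)² / 546 = 3.3864
χ² = 3.3864 + 3.3864 = 6.7728 ≈ 6.773

6.773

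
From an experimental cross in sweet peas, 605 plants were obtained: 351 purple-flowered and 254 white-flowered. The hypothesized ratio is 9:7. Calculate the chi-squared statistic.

0.767

Expected counts for N = 605 under a 9:7 ratio (total parts = 16):
  purple-flowered: 605 × 9/16 = 340.3125
  white-flowered: 605 × 7/16 = 264.6875
χ² = Σ (O − E)² / E
  purple-flowered: (351 − 340.3125)² / 340.3125 = 0.3356
  white-flowered: (254 − 264.6875)² / 264.6875 = 0.4315
χ² = 0.3356 + 0.4315 = 0.7671 ≈ 0.767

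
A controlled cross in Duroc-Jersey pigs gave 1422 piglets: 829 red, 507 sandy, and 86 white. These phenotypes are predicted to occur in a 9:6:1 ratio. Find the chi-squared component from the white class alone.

The 9:6:1 ratio has 16 parts, so with N = 1422 the expected counts are:
  red: 1422 × 9/16 = 799.875
  sandy: 1422 × 6/16 = 533.25
  white: 1422 × 1/16 = 88.875
Contribution of white: (86 − 88.875)² / 88.875 = 0.0930

0.093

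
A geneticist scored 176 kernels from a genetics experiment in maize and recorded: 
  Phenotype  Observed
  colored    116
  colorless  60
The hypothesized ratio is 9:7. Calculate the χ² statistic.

Total ratio parts = 16. Expected numbers out of 176:
  colored: 176 × 9/16 = 99
  colorless: 176 × 7/16 = 77
χ² = Σ (O − E)² / E
  colored: (116 − 99)² / 99 = 2.9192
  colorless: (60 − 77)² / 77 = 3.7532
χ² = 2.9192 + 3.7532 = 6.6724 ≈ 6.672

6.672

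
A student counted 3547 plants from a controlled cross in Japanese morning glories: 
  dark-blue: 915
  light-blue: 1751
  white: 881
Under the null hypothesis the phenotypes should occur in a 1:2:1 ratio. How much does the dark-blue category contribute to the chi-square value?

0.900

Expected counts for N = 3547 under a 1:2:1 ratio (total parts = 4):
  dark-blue: 3547 × 1/4 = 886.75
  light-blue: 3547 × 2/4 = 1773.5
  white: 3547 × 1/4 = 886.75
Contribution of dark-blue: (915 − 886.75)² / 886.75 = 0.9000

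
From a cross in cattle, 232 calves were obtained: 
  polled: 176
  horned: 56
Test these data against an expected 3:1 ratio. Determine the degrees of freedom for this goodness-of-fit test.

A goodness-of-fit test with 2 phenotype classes has df = 2 − 1 = 1.

1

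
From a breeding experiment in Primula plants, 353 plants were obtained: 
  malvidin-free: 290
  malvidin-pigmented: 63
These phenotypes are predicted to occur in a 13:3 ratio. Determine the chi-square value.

0.189

Total ratio parts = 16. Expected numbers out of 353:
  malvidin-free: 353 × 13/16 = 286.8125
  malvidin-pigmented: 353 × 3/16 = 66.1875
χ² = Σ (O − E)² / E
  malvidin-free: (290 − 286.8125)² / 286.8125 = 0.0354
  malvidin-pigmented: (63 − 66.1875)² / 66.1875 = 0.1535
χ² = 0.0354 + 0.1535 = 0.1889 ≈ 0.189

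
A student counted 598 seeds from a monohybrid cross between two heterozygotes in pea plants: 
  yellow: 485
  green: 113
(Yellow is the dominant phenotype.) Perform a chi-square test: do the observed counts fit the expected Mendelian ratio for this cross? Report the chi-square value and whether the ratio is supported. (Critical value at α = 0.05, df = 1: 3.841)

For a monohybrid cross between heterozygotes with complete dominance, the expected phenotypic ratio is 3:1.
Total ratio parts = 4. Expected numbers out of 598:
  yellow: 598 × 3/4 = 448.5
  green: 598 × 1/4 = 149.5
χ² = Σ (O − E)² / E
  yellow: (485 − 448.5)² / 448.5 = 2.9705
  green: (113 − 149.5)² / 149.5 = 8.9114
χ² = 2.9705 + 8.9114 = 11.8819 ≈ 11.882
Degrees of freedom = 2 − 1 = 1; critical value at α = 0.05 is 3.841.
Since 11.882 > 3.841, we reject the null hypothesis — the data do not fit the 3:1 ratio.

11.882; not consistent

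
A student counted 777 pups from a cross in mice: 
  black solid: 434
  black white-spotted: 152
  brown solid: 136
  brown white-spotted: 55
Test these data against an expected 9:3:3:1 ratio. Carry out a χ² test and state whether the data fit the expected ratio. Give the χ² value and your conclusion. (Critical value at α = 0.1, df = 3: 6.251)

The 9:3:3:1 ratio has 16 parts, so with N = 777 the expected counts are:
  black solid: 777 × 9/16 = 437.0625
  black white-spotted: 777 × 3/16 = 145.6875
  brown solid: 777 × 3/16 = 145.6875
  brown white-spotted: 777 × 1/16 = 48.5625
χ² = Σ (O − E)² / E
  black solid: (434 − 437.0625)² / 437.0625 = 0.0215
  black white-spotted: (152 − 145.6875)² / 145.6875 = 0.2735
  brown solid: (136 − 145.6875)² / 145.6875 = 0.6442
  brown white-spotted: (55 − 48.5625)² / 48.5625 = 0.8534
χ² = 0.0215 + 0.2735 + 0.6442 + 0.8534 = 1.7926 ≈ 1.793
Degrees of freedom = 4 − 1 = 3; critical value at α = 0.1 is 6.251.
Since 1.793 < 6.251, we fail to reject the null hypothesis — the data are consistent with the 9:3:3:1 ratio.

1.793; consistent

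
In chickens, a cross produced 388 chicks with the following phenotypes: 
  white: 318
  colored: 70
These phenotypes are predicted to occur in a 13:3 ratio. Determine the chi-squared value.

0.128

Total ratio parts = 16. Expected numbers out of 388:
  white: 388 × 13/16 = 315.25
  colored: 388 × 3/16 = 72.75
χ² = Σ (O − E)² / E
  white: (318 − 315.25)² / 315.25 = 0.0240
  colored: (70 − 72.75)² / 72.75 = 0.1040
χ² = 0.0240 + 0.1040 = 0.128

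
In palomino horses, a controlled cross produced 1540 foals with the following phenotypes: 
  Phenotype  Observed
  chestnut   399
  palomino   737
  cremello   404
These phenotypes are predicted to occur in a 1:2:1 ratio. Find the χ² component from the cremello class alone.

0.938

The 1:2:1 ratio has 4 parts, so with N = 1540 the expected counts are:
  chestnut: 1540 × 1/4 = 385
  palomino: 1540 × 2/4 = 770
  cremello: 1540 × 1/4 = 385
Contribution of cremello: (404 − 385)² / 385 = 0.9377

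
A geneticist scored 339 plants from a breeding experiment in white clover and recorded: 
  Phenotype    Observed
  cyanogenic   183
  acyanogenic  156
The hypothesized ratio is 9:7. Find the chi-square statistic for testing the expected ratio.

0.708

Expected counts for N = 339 under a 9:7 ratio (total parts = 16):
  cyanogenic: 339 × 9/16 = 190.6875
  acyanogenic: 339 × 7/16 = 148.3125
χ² = Σ (O − E)² / E
  cyanogenic: (183 − 190.6875)² / 190.6875 = 0.3099
  acyanogenic: (156 − 148.3125)² / 148.3125 = 0.3985
χ² = 0.3099 + 0.3985 = 0.7084 ≈ 0.708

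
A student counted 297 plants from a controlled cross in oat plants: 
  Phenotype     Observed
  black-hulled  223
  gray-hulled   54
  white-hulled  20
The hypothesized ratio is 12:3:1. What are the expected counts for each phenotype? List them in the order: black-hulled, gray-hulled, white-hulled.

222.75, 55.6875, 18.5625

Expected counts for N = 297 under a 12:3:1 ratio (total parts = 16):
  black-hulled: 297 × 12/16 = 222.75
  gray-hulled: 297 × 3/16 = 55.6875
  white-hulled: 297 × 1/16 = 18.5625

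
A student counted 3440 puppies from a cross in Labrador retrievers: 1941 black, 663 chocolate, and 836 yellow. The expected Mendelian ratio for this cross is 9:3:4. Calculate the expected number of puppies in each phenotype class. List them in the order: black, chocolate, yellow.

Total ratio parts = 16. Expected numbers out of 3440:
  black: 3440 × 9/16 = 1935
  chocolate: 3440 × 3/16 = 645
  yellow: 3440 × 4/16 = 860

1935, 645, 860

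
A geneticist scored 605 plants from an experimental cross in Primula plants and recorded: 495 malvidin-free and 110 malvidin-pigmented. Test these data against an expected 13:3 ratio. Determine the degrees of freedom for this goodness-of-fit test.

A goodness-of-fit test with 2 phenotype classes has df = 2 − 1 = 1.

1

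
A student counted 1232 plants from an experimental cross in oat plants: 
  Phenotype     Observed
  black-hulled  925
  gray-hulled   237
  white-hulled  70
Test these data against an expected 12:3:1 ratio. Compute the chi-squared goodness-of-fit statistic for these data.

0.793

Total ratio parts = 16. Expected numbers out of 1232:
  black-hulled: 1232 × 12/16 = 924
  gray-hulled: 1232 × 3/16 = 231
  white-hulled: 1232 × 1/16 = 77
χ² = Σ (O − E)² / E
  black-hulled: (925 − 924)² / 924 = 0.0011
  gray-hulled: (237 − 231)² / 231 = 0.1558
  white-hulled: (70 − 77)² / 77 = 0.6364
χ² = 0.0011 + 0.1558 + 0.6364 = 0.7933 ≈ 0.793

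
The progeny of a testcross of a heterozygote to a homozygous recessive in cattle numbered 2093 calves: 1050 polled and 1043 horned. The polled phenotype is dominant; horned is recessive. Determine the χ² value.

A testcross of a heterozygote (Aa × aa) gives a 1:1 phenotypic ratio.
Expected counts for N = 2093 under a 1:1 ratio (total parts = 2):
  polled: 2093 × 1/2 = 1046.5
  horned: 2093 × 1/2 = 1046.5
χ² = Σ (O − E)² / E
  polled: (1050 − 1046.5)² / 1046.5 = 0.0117
  horned: (1043 − 1046.5)² / 1046.5 = 0.0117
χ² = 0.0117 + 0.0117 = 0.0234 ≈ 0.023

0.023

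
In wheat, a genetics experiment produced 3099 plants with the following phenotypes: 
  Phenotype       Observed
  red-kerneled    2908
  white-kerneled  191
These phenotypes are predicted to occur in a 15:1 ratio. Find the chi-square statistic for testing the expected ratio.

The 15:1 ratio has 16 parts, so with N = 3099 the expected counts are:
  red-kerneled: 3099 × 15/16 = 2905.3125
  white-kerneled: 3099 × 1/16 = 193.6875
χ² = Σ (O − E)² / E
  red-kerneled: (2908 − 2905.3125)² / 2905.3125 = 0.0025
  white-kerneled: (191 − 193.6875)² / 193.6875 = 0.0373
χ² = 0.0025 + 0.0373 = 0.0398 ≈ 0.040

0.040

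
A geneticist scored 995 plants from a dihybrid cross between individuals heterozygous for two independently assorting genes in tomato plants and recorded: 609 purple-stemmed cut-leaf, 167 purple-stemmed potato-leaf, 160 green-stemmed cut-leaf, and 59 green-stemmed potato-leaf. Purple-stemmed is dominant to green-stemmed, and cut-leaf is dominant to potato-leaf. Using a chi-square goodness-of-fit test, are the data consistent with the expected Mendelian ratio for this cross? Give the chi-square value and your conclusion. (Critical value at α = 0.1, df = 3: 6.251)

10.341; not consistent

A dihybrid F₂ with independent assortment and complete dominance at both loci gives a 9:3:3:1 phenotypic ratio.
The 9:3:3:1 ratio has 16 parts, so with N = 995 the expected counts are:
  purple-stemmed cut-leaf: 995 × 9/16 = 559.6875
  purple-stemmed potato-leaf: 995 × 3/16 = 186.5625
  green-stemmed cut-leaf: 995 × 3/16 = 186.5625
  green-stemmed potato-leaf: 995 × 1/16 = 62.1875
χ² = Σ (O − E)² / E
  purple-stemmed cut-leaf: (609 − 559.6875)² / 559.6875 = 4.3448
  purple-stemmed potato-leaf: (167 − 186.5625)² / 186.5625 = 2.0513
  green-stemmed cut-leaf: (160 − 186.5625)² / 186.5625 = 3.7819
  green-stemmed potato-leaf: (59 − 62.1875)² / 62.1875 = 0.1634
χ² = 4.3448 + 2.0513 + 3.7819 + 0.1634 = 10.3414 ≈ 10.341
Degrees of freedom = 4 − 1 = 3; critical value at α = 0.1 is 6.251.
Since 10.341 > 6.251, we reject the null hypothesis — the data do not fit the 9:3:3:1 ratio.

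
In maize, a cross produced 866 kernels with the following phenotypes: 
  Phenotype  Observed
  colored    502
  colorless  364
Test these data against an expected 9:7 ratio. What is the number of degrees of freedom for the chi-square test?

A goodness-of-fit test with 2 phenotype classes has df = 2 − 1 = 1.

1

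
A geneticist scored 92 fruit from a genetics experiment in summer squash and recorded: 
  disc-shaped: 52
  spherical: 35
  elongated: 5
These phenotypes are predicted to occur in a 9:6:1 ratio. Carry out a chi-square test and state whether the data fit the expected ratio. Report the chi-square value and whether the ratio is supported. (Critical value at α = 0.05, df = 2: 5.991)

0.106; consistent

Under the 9:6:1 hypothesis (Σ ratio = 16, N = 92):
  disc-shaped: 92 × 9/16 = 51.75
  spherical: 92 × 6/16 = 34.5
  elongated: 92 × 1/16 = 5.75
χ² = Σ (O − E)² / E
  disc-shaped: (52 − 51.75)² / 51.75 = 0.0012
  spherical: (35 − 34.5)² / 34.5 = 0.0072
  elongated: (5 − 5.75)² / 5.75 = 0.0978
χ² = 0.0012 + 0.0072 + 0.0978 = 0.1062 ≈ 0.106
Degrees of freedom = 3 − 1 = 2; critical value at α = 0.05 is 5.991.
Since 0.106 < 5.991, we fail to reject the null hypothesis — the data are consistent with the 9:6:1 ratio.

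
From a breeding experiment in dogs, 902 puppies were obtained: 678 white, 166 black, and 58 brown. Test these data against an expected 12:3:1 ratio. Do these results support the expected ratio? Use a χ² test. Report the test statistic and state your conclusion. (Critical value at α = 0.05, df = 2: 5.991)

0.108; consistent

The 12:3:1 ratio has 16 parts, so with N = 902 the expected counts are:
  white: 902 × 12/16 = 676.5
  black: 902 × 3/16 = 169.125
  brown: 902 × 1/16 = 56.375
χ² = Σ (O − E)² / E
  white: (678 − 676.5)² / 676.5 = 0.0033
  black: (166 − 169.125)² / 169.125 = 0.0577
  brown: (58 − 56.375)² / 56.375 = 0.0468
χ² = 0.0033 + 0.0577 + 0.0468 = 0.1078 ≈ 0.108
Degrees of freedom = 3 − 1 = 2; critical value at α = 0.05 is 5.991.
Since 0.108 < 5.991, we fail to reject the null hypothesis — the data are consistent with the 12:3:1 ratio.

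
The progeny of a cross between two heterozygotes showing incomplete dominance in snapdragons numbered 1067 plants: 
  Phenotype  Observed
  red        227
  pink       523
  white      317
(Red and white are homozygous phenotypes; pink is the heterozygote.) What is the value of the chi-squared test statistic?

15.596

With incomplete dominance, a heterozygote × heterozygote cross gives a 1:2:1 phenotypic ratio.
Total ratio parts = 4. Expected numbers out of 1067:
  red: 1067 × 1/4 = 266.75
  pink: 1067 × 2/4 = 533.5
  white: 1067 × 1/4 = 266.75
χ² = Σ (O − E)² / E
  red: (227 − 266.75)² / 266.75 = 5.9234
  pink: (523 − 533.5)² / 533.5 = 0.2067
  white: (317 − 266.75)² / 266.75 = 9.4660
χ² = 5.9234 + 0.2067 + 9.4660 = 15.5961 ≈ 15.596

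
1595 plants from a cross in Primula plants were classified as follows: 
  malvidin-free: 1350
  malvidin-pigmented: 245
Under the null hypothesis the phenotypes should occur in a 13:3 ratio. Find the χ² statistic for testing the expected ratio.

12.028

Under the 13:3 hypothesis (Σ ratio = 16, N = 1595):
  malvidin-free: 1595 × 13/16 = 1295.9375
  malvidin-pigmented: 1595 × 3/16 = 299.0625
χ² = Σ (O − E)² / E
  malvidin-free: (1350 − 1295.9375)² / 1295.9375 = 2.2553
  malvidin-pigmented: (245 − 299.0625)² / 299.0625 = 9.7731
χ² = 2.2553 + 9.7731 = 12.0284 ≈ 12.028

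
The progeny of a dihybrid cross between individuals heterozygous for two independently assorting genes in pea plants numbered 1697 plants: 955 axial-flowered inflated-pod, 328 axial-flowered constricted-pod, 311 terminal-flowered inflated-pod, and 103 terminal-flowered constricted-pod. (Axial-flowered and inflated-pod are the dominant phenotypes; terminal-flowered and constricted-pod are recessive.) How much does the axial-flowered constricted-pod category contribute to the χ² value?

A dihybrid F₂ with independent assortment and complete dominance at both loci gives a 9:3:3:1 phenotypic ratio.
Expected counts for N = 1697 under a 9:3:3:1 ratio (total parts = 16):
  axial-flowered inflated-pod: 1697 × 9/16 = 954.5625
  axial-flowered constricted-pod: 1697 × 3/16 = 318.1875
  terminal-flowered inflated-pod: 1697 × 3/16 = 318.1875
  terminal-flowered constricted-pod: 1697 × 1/16 = 106.0625
Contribution of axial-flowered constricted-pod: (328 − 318.1875)² / 318.1875 = 0.3026

0.303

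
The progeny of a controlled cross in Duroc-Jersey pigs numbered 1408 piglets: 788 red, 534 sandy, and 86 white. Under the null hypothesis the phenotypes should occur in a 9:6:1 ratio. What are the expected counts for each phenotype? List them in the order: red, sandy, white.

792, 528, 88

Expected counts for N = 1408 under a 9:6:1 ratio (total parts = 16):
  red: 1408 × 9/16 = 792
  sandy: 1408 × 6/16 = 528
  white: 1408 × 1/16 = 88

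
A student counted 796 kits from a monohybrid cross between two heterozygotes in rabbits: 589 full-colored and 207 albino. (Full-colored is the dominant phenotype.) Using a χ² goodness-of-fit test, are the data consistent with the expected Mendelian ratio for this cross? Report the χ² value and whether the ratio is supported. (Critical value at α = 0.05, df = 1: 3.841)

0.429; consistent

For a monohybrid cross between heterozygotes with complete dominance, the expected phenotypic ratio is 3:1.
Expected counts for N = 796 under a 3:1 ratio (total parts = 4):
  full-colored: 796 × 3/4 = 597
  albino: 796 × 1/4 = 199
χ² = Σ (O − E)² / E
  full-colored: (589 − 597)² / 597 = 0.1072
  albino: (207 − 199)² / 199 = 0.3216
χ² = 0.1072 + 0.3216 = 0.4288 ≈ 0.429
Degrees of freedom = 2 − 1 = 1; critical value at α = 0.05 is 3.841.
Since 0.429 < 3.841, we fail to reject the null hypothesis — the data are consistent with the 3:1 ratio.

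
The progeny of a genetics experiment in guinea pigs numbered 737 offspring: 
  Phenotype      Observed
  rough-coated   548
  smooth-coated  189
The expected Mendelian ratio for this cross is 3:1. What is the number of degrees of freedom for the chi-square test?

1

A goodness-of-fit test with 2 phenotype classes has df = 2 − 1 = 1.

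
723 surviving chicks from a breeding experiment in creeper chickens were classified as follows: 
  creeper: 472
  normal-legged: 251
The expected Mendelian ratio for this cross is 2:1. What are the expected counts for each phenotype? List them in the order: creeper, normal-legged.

Expected counts for N = 723 under a 2:1 ratio (total parts = 3):
  creeper: 723 × 2/3 = 482
  normal-legged: 723 × 1/3 = 241

482, 241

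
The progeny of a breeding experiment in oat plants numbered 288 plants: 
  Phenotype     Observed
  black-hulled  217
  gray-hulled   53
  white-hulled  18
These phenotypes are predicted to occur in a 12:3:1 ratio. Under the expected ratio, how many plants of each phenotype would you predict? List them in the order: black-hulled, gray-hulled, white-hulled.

216, 54, 18

Under the 12:3:1 hypothesis (Σ ratio = 16, N = 288):
  black-hulled: 288 × 12/16 = 216
  gray-hulled: 288 × 3/16 = 54
  white-hulled: 288 × 1/16 = 18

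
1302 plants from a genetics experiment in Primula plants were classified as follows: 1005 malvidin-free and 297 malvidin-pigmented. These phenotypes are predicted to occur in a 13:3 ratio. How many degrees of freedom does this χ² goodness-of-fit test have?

A goodness-of-fit test with 2 phenotype classes has df = 2 − 1 = 1.

1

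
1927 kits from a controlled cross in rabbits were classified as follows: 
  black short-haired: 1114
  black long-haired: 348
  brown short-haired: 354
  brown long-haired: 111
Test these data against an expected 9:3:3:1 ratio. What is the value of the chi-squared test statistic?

2.212

Under the 9:3:3:1 hypothesis (Σ ratio = 16, N = 1927):
  black short-haired: 1927 × 9/16 = 1083.9375
  black long-haired: 1927 × 3/16 = 361.3125
  brown short-haired: 1927 × 3/16 = 361.3125
  brown long-haired: 1927 × 1/16 = 120.4375
χ² = Σ (O − E)² / E
  black short-haired: (1114 − 1083.9375)² / 1083.9375 = 0.8338
  black long-haired: (348 − 361.3125)² / 361.3125 = 0.4905
  brown short-haired: (354 − 361.3125)² / 361.3125 = 0.1480
  brown long-haired: (111 − 120.4375)² / 120.4375 = 0.7395
χ² = 0.8338 + 0.4905 + 0.1480 + 0.7395 = 2.2118 ≈ 2.212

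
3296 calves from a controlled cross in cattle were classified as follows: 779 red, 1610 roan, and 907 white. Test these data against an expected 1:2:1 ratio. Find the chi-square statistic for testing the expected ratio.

Total ratio parts = 4. Expected numbers out of 3296:
  red: 3296 × 1/4 = 824
  roan: 3296 × 2/4 = 1648
  white: 3296 × 1/4 = 824
χ² = Σ (O − E)² / E
  red: (779 − 824)² / 824 = 2.4575
  roan: (1610 − 1648)² / 1648 = 0.8762
  white: (907 − 824)² / 824 = 8.3604
χ² = 2.4575 + 0.8762 + 8.3604 = 11.6941 ≈ 11.694

11.694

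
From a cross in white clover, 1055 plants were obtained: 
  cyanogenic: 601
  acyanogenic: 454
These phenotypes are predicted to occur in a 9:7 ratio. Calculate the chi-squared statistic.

0.220

Total ratio parts = 16. Expected numbers out of 1055:
  cyanogenic: 1055 × 9/16 = 593.4375
  acyanogenic: 1055 × 7/16 = 461.5625
χ² = Σ (O − E)² / E
  cyanogenic: (601 − 593.4375)² / 593.4375 = 0.0964
  acyanogenic: (454 − 461.5625)² / 461.5625 = 0.1239
χ² = 0.0964 + 0.1239 = 0.2203 ≈ 0.220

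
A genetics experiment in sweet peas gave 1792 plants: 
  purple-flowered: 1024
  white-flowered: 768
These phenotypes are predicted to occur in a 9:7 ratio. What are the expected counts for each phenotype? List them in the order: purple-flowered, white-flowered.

1008, 784

Expected counts for N = 1792 under a 9:7 ratio (total parts = 16):
  purple-flowered: 1792 × 9/16 = 1008
  white-flowered: 1792 × 7/16 = 784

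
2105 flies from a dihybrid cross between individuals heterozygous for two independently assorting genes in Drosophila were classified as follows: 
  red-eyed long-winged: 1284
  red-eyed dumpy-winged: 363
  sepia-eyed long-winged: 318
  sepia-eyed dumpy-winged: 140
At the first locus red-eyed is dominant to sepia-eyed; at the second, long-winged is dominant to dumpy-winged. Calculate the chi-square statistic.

A dihybrid F₂ with independent assortment and complete dominance at both loci gives a 9:3:3:1 phenotypic ratio.
Under the 9:3:3:1 hypothesis (Σ ratio = 16, N = 2105):
  red-eyed long-winged: 2105 × 9/16 = 1184.0625
  red-eyed dumpy-winged: 2105 × 3/16 = 394.6875
  sepia-eyed long-winged: 2105 × 3/16 = 394.6875
  sepia-eyed dumpy-winged: 2105 × 1/16 = 131.5625
χ² = Σ (O − E)² / E
  red-eyed long-winged: (1284 − 1184.0625)² / 1184.0625 = 8.4349
  red-eyed dumpy-winged: (363 − 394.6875)² / 394.6875 = 2.5440
  sepia-eyed long-winged: (318 − 394.6875)² / 394.6875 = 14.9003
  sepia-eyed dumpy-winged: (140 − 131.5625)² / 131.5625 = 0.5411
χ² = 8.4349 + 2.5440 + 14.9003 + 0.5411 = 26.4203 ≈ 26.420

26.420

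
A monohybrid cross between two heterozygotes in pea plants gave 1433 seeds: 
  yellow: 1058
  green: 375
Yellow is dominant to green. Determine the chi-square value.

1.044

For a monohybrid cross between heterozygotes with complete dominance, the expected phenotypic ratio is 3:1.
Total ratio parts = 4. Expected numbers out of 1433:
  yellow: 1433 × 3/4 = 1074.75
  green: 1433 × 1/4 = 358.25
χ² = Σ (O − E)² / E
  yellow: (1058 − 1074.75)² / 1074.75 = 0.2610
  green: (375 − 358.25)² / 358.25 = 0.7831
χ² = 0.2610 + 0.7831 = 1.0441 ≈ 1.044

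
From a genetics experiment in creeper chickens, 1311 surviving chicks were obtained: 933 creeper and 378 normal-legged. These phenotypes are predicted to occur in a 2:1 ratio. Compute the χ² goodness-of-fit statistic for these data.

11.949

Total ratio parts = 3. Expected numbers out of 1311:
  creeper: 1311 × 2/3 = 874
  normal-legged: 1311 × 1/3 = 437
χ² = Σ (O − E)² / E
  creeper: (933 − 874)² / 874 = 3.9828
  normal-legged: (378 − 437)² / 437 = 7.9657
χ² = 3.9828 + 7.9657 = 11.9485 ≈ 11.949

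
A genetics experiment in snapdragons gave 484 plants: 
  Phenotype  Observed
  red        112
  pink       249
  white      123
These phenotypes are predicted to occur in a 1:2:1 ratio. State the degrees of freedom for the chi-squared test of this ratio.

2

A goodness-of-fit test with 3 phenotype classes has df = 3 − 1 = 2.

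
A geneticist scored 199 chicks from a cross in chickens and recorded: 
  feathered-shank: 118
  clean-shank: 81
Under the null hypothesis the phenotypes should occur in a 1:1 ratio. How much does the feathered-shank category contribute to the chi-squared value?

Total ratio parts = 2. Expected numbers out of 199:
  feathered-shank: 199 × 1/2 = 99.5
  clean-shank: 199 × 1/2 = 99.5
Contribution of feathered-shank: (118 − 99.5)² / 99.5 = 3.4397

3.440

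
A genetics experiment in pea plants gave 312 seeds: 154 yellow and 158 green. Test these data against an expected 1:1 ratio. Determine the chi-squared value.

Total ratio parts = 2. Expected numbers out of 312:
  yellow: 312 × 1/2 = 156
  green: 312 × 1/2 = 156
χ² = Σ (O − E)² / E
  yellow: (154 − 156)² / 156 = 0.0256
  green: (158 − 156)² / 156 = 0.0256
χ² = 0.0256 + 0.0256 = 0.0512 ≈ 0.051

0.051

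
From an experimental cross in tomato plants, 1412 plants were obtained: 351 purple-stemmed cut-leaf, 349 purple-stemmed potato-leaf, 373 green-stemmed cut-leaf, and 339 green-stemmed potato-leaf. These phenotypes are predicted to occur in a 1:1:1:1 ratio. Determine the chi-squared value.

The 1:1:1:1 ratio has 4 parts, so with N = 1412 the expected counts are:
  purple-stemmed cut-leaf: 1412 × 1/4 = 353
  purple-stemmed potato-leaf: 1412 × 1/4 = 353
  green-stemmed cut-leaf: 1412 × 1/4 = 353
  green-stemmed potato-leaf: 1412 × 1/4 = 353
χ² = Σ (O − E)² / E
  purple-stemmed cut-leaf: (351 − 353)² / 353 = 0.0113
  purple-stemmed potato-leaf: (349 − 353)² / 353 = 0.0453
  green-stemmed cut-leaf: (373 − 353)² / 353 = 1.1331
  green-stemmed potato-leaf: (339 − 353)² / 353 = 0.5552
χ² = 0.0113 + 0.0453 + 1.1331 + 0.5552 = 1.7449 ≈ 1.745

1.745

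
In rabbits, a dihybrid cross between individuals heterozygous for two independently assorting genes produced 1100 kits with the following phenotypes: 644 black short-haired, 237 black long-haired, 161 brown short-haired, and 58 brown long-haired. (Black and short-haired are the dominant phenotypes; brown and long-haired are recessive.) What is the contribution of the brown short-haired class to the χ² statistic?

9.928

A dihybrid F₂ with independent assortment and complete dominance at both loci gives a 9:3:3:1 phenotypic ratio.
Under the 9:3:3:1 hypothesis (Σ ratio = 16, N = 1100):
  black short-haired: 1100 × 9/16 = 618.75
  black long-haired: 1100 × 3/16 = 206.25
  brown short-haired: 1100 × 3/16 = 206.25
  brown long-haired: 1100 × 1/16 = 68.75
Contribution of brown short-haired: (161 − 206.25)² / 206.25 = 9.9276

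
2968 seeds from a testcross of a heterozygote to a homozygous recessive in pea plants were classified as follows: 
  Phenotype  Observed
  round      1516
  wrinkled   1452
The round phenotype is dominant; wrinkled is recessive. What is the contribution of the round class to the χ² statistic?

A testcross of a heterozygote (Aa × aa) gives a 1:1 phenotypic ratio.
Total ratio parts = 2. Expected numbers out of 2968:
  round: 2968 × 1/2 = 1484
  wrinkled: 2968 × 1/2 = 1484
Contribution of round: (1516 − 1484)² / 1484 = 0.6900

0.690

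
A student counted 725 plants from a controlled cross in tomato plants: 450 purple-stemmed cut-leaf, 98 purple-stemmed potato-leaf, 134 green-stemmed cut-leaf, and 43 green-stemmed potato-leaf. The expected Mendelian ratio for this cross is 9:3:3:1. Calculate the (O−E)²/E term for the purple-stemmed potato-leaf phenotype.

Total ratio parts = 16. Expected numbers out of 725:
  purple-stemmed cut-leaf: 725 × 9/16 = 407.8125
  purple-stemmed potato-leaf: 725 × 3/16 = 135.9375
  green-stemmed cut-leaf: 725 × 3/16 = 135.9375
  green-stemmed potato-leaf: 725 × 1/16 = 45.3125
Contribution of purple-stemmed potato-leaf: (98 − 135.9375)² / 135.9375 = 10.5876

10.588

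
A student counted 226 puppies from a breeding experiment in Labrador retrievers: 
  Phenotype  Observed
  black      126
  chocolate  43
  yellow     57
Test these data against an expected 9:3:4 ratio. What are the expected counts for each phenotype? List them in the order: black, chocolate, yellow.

127.125, 42.375, 56.5

Expected counts for N = 226 under a 9:3:4 ratio (total parts = 16):
  black: 226 × 9/16 = 127.125
  chocolate: 226 × 3/16 = 42.375
  yellow: 226 × 4/16 = 56.5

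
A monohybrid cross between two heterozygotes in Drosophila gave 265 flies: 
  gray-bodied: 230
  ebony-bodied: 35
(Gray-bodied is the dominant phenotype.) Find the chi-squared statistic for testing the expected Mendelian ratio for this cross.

19.654

For a monohybrid cross between heterozygotes with complete dominance, the expected phenotypic ratio is 3:1.
Under the 3:1 hypothesis (Σ ratio = 4, N = 265):
  gray-bodied: 265 × 3/4 = 198.75
  ebony-bodied: 265 × 1/4 = 66.25
χ² = Σ (O − E)² / E
  gray-bodied: (230 − 198.75)² / 198.75 = 4.9135
  ebony-bodied: (35 − 66.25)² / 66.25 = 14.7406
χ² = 4.9135 + 14.7406 = 19.6541 ≈ 19.654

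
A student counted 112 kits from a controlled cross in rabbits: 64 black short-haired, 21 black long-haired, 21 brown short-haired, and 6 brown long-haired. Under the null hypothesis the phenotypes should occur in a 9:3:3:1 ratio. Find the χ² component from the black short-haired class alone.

Expected counts for N = 112 under a 9:3:3:1 ratio (total parts = 16):
  black short-haired: 112 × 9/16 = 63
  black long-haired: 112 × 3/16 = 21
  brown short-haired: 112 × 3/16 = 21
  brown long-haired: 112 × 1/16 = 7
Contribution of black short-haired: (64 − 63)² / 63 = 0.0159

0.016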